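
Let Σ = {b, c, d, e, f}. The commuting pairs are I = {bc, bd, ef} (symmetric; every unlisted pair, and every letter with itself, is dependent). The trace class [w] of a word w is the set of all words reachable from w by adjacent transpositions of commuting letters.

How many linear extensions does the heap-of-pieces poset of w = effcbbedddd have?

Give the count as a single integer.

9

#0=e has no predecessor
#1=f has no predecessor
#2=f depends on [1:f]
#3=c depends on [0:e, 2:f]
#4=b depends on [0:e, 2:f]
#5=b depends on [4:b]
#6=e depends on [3:c, 5:b]
#7=d depends on [6:e]
#8=d depends on [7:d]
#9=d depends on [8:d]
#10=d depends on [9:d]
sources: [0:e, 1:f]
N(rest) = Σ N(rest − s) over sources s of rest; N(one piece) = 1:
  size 1 → [10]=1
  size 2 → [9,10]=1
  size 3 → [8,9,10]=1
  size 4 → [7,8,9,10]=1
  size 5 → [6,7,8,9,10]=1
  size 6 → [3,6,7,8,9,10]=1  [5,6,7,8,9,10]=1
  size 7 → [3,5,6,7,8,9,10]=2  [4,5,6,7,8,9,10]=1
  size 8 → [3,4,5,6,7,8,9,10]=3
  size 9 → [0,3,4,5,6,7,8,9,10]=3  [2,3,4,5,6,7,8,9,10]=3
  first=0(e) contributes 3
  first=1(f) contributes 6
|[w]| = 9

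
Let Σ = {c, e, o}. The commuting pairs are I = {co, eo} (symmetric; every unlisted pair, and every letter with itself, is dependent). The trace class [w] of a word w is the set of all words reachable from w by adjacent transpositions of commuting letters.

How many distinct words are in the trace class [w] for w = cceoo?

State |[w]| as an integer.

0(c) covers ∅
1(c) covers 0:c
2(e) covers 1:c
3(o) covers ∅
4(o) covers 3:o
floor of heap: 0:c, 3:o
completions by unplaced set U, small U first (add the entries for U minus each lowest piece of U):
  |U|=1: {2}:1  {4}:1
  |U|=2: {1,2}:1  {2,4}:2  {3,4}:1
  |U|=3: {0,1,2}:1  {1,2,4}:3  {2,3,4}:3
  start at 0(c): 6
  start at 3(o): 4
sum over floor = 10

10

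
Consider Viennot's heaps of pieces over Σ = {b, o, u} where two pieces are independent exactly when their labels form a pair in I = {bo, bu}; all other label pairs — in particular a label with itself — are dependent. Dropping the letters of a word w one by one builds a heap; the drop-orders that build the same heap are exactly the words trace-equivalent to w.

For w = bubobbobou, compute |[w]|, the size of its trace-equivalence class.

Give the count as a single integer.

drop 0:b onto floor
drop 1:u onto floor
drop 2:b onto {0:b}
drop 3:o onto {1:u}
drop 4:b onto {2:b}
drop 5:b onto {4:b}
drop 6:o onto {3:o}
drop 7:b onto {5:b}
drop 8:o onto {6:o}
drop 9:u onto {8:o}
ground layer = {0:b, 1:u}
drop-orders for the pieces not yet dropped (sum over which currently-grounded one goes next):
  1 to go: {7} 1  {9} 1
  2 to go: {5,7} 1  {7,9} 2  {8,9} 1
  3 to go: {4,5,7} 1  {5,7,9} 3  {6,8,9} 1  {7,8,9} 3
  4 to go: {2,4,5,7} 1  {3,6,8,9} 1  {4,5,7,9} 4  {5,7,8,9} 6  {6,7,8,9} 4
  5 to go: {0,2,4,5,7} 1  {1,3,6,8,9} 1  {2,4,5,7,9} 5  {3,6,7,8,9} 5  {4,5,7,8,9} 10  {5,6,7,8,9} 10
  6 to go: {0,2,4,5,7,9} 6  {1,3,6,7,8,9} 6  {2,4,5,7,8,9} 15  {3,5,6,7,8,9} 15  {4,5,6,7,8,9} 20
  7 to go: {0,2,4,5,7,8,9} 21  {1,3,5,6,7,8,9} 21  {2,4,5,6,7,8,9} 35  {3,4,5,6,7,8,9} 35
  8 to go: {0,2,4,5,6,7,8,9} 56  {1,3,4,5,6,7,8,9} 56  {2,3,4,5,6,7,8,9} 70
  if 0:b drops first: 126 orders
  if 1:u drops first: 126 orders
heap linearizations: 252

252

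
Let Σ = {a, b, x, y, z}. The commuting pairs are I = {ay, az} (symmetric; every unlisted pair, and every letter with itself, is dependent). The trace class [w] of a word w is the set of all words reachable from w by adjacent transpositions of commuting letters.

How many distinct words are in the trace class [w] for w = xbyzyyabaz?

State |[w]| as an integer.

piece 0:x — minimal
piece 1:b rests on {0:x}
piece 2:y rests on {1:b}
piece 3:z rests on {2:y}
piece 4:y rests on {3:z}
piece 5:y rests on {4:y}
piece 6:a rests on {1:b}
piece 7:b rests on {5:y, 6:a}
piece 8:a rests on {7:b}
piece 9:z rests on {7:b}
minimal pieces: {0:x}
ways to finish when only these pieces remain (= sum over removing one remaining piece with nothing left below it):
  1 left: {8}→1  {9}→1
  2 left: {8,9}→2
  3 left: {7,8,9}→2
  4 left: {5,7,8,9}→2  {6,7,8,9}→2
  5 left: {4,5,7,8,9}→2  {5,6,7,8,9}→4
  6 left: {3,4,5,7,8,9}→2  {4,5,6,7,8,9}→6
  7 left: {2,3,4,5,7,8,9}→2  {3,4,5,6,7,8,9}→8
  8 left: {2,3,4,5,6,7,8,9}→10
  placing 0:x first → 10 extensions

10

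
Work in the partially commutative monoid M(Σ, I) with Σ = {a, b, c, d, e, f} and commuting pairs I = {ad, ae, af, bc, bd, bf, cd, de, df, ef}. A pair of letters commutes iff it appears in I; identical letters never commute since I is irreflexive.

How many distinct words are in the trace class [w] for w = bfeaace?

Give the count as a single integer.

0(b) covers ∅
1(f) covers ∅
2(e) covers 0:b
3(a) covers 0:b
4(a) covers 3:a
5(c) covers 1:f, 2:e, 4:a
6(e) covers 5:c
floor of heap: 0:b, 1:f
completions by unplaced set U, small U first (add the entries for U minus each lowest piece of U):
  |U|=1: {6}:1
  |U|=2: {5,6}:1
  |U|=3: {1,5,6}:1  {2,5,6}:1  {4,5,6}:1
  |U|=4: {1,2,5,6}:2  {1,4,5,6}:2  {2,4,5,6}:2  {3,4,5,6}:1
  |U|=5: {1,2,4,5,6}:6  {1,3,4,5,6}:3  {2,3,4,5,6}:3
  start at 0(b): 12
  start at 1(f): 3
sum over floor = 15

15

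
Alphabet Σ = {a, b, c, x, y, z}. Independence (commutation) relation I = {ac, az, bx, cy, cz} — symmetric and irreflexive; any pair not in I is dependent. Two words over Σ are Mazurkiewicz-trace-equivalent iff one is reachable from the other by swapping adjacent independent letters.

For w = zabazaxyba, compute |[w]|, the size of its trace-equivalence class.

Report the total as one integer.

6

#0=z has no predecessor
#1=a has no predecessor
#2=b depends on [0:z, 1:a]
#3=a depends on [2:b]
#4=z depends on [2:b]
#5=a depends on [3:a]
#6=x depends on [4:z, 5:a]
#7=y depends on [6:x]
#8=b depends on [7:y]
#9=a depends on [8:b]
sources: [0:z, 1:a]
N(rest) = Σ N(rest − s) over sources s of rest; N(one piece) = 1:
  size 1 → [9]=1
  size 2 → [8,9]=1
  size 3 → [7,8,9]=1
  size 4 → [6,7,8,9]=1
  size 5 → [4,6,7,8,9]=1  [5,6,7,8,9]=1
  size 6 → [3,5,6,7,8,9]=1  [4,5,6,7,8,9]=2
  size 7 → [3,4,5,6,7,8,9]=3
  size 8 → [2,3,4,5,6,7,8,9]=3
  first=0(z) contributes 3
  first=1(a) contributes 3
|[w]| = 6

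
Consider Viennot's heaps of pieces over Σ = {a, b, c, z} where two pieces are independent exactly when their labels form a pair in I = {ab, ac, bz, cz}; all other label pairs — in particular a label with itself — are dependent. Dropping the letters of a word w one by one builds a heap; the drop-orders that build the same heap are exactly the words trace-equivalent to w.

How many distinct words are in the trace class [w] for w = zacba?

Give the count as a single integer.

10

piece 0:z — minimal
piece 1:a rests on {0:z}
piece 2:c — minimal
piece 3:b rests on {2:c}
piece 4:a rests on {1:a}
minimal pieces: {0:z, 2:c}
ways to finish when only these pieces remain (= sum over removing one remaining piece with nothing left below it):
  1 left: {3}→1  {4}→1
  2 left: {1,4}→1  {2,3}→1  {3,4}→2
  3 left: {0,1,4}→1  {1,3,4}→3  {2,3,4}→3
  placing 0:z first → 6 extensions
  placing 2:c first → 4 extensions
total linear extensions = 10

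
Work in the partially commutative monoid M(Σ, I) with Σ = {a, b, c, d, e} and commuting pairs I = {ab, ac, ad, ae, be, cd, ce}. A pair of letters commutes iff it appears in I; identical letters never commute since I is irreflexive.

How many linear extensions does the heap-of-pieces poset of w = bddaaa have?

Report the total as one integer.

20

0(b) covers ∅
1(d) covers 0:b
2(d) covers 1:d
3(a) covers ∅
4(a) covers 3:a
5(a) covers 4:a
floor of heap: 0:b, 3:a
completions by unplaced set U, small U first (add the entries for U minus each lowest piece of U):
  |U|=1: {2}:1  {5}:1
  |U|=2: {1,2}:1  {2,5}:2  {4,5}:1
  |U|=3: {0,1,2}:1  {1,2,5}:3  {2,4,5}:3  {3,4,5}:1
  |U|=4: {0,1,2,5}:4  {1,2,4,5}:6  {2,3,4,5}:4
  start at 0(b): 10
  start at 3(a): 10
sum over floor = 20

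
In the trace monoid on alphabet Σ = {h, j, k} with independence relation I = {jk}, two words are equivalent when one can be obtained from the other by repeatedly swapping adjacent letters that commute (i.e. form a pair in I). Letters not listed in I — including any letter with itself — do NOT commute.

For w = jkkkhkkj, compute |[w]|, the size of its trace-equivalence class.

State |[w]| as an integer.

12

piece 0:j — minimal
piece 1:k — minimal
piece 2:k rests on {1:k}
piece 3:k rests on {2:k}
piece 4:h rests on {0:j, 3:k}
piece 5:k rests on {4:h}
piece 6:k rests on {5:k}
piece 7:j rests on {4:h}
minimal pieces: {0:j, 1:k}
ways to finish when only these pieces remain (= sum over removing one remaining piece with nothing left below it):
  1 left: {6}→1  {7}→1
  2 left: {5,6}→1  {6,7}→2
  3 left: {5,6,7}→3
  4 left: {4,5,6,7}→3
  5 left: {0,4,5,6,7}→3  {3,4,5,6,7}→3
  6 left: {0,3,4,5,6,7}→6  {2,3,4,5,6,7}→3
  placing 0:j first → 3 extensions
  placing 1:k first → 9 extensions
total linear extensions = 12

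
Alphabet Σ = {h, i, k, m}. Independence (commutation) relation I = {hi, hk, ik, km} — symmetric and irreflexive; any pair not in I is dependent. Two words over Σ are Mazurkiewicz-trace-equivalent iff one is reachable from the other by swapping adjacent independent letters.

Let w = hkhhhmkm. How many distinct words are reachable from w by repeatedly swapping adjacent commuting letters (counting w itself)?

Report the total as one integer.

piece 0:h — minimal
piece 1:k — minimal
piece 2:h rests on {0:h}
piece 3:h rests on {2:h}
piece 4:h rests on {3:h}
piece 5:m rests on {4:h}
piece 6:k rests on {1:k}
piece 7:m rests on {5:m}
minimal pieces: {0:h, 1:k}
ways to finish when only these pieces remain (= sum over removing one remaining piece with nothing left below it):
  1 left: {6}→1  {7}→1
  2 left: {1,6}→1  {5,7}→1  {6,7}→2
  3 left: {1,6,7}→3  {4,5,7}→1  {5,6,7}→3
  4 left: {1,5,6,7}→6  {3,4,5,7}→1  {4,5,6,7}→4
  5 left: {1,4,5,6,7}→10  {2,3,4,5,7}→1  {3,4,5,6,7}→5
  6 left: {0,2,3,4,5,7}→1  {1,3,4,5,6,7}→15  {2,3,4,5,6,7}→6
  placing 0:h first → 21 extensions
  placing 1:k first → 7 extensions
total linear extensions = 28

28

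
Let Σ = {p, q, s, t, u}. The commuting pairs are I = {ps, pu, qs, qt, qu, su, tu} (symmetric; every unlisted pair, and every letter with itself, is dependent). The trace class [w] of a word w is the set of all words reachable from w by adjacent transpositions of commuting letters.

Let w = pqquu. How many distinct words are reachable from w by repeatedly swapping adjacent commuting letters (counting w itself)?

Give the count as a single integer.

10

#0=p has no predecessor
#1=q depends on [0:p]
#2=q depends on [1:q]
#3=u has no predecessor
#4=u depends on [3:u]
sources: [0:p, 3:u]
N(rest) = Σ N(rest − s) over sources s of rest; N(one piece) = 1:
  size 1 → [2]=1  [4]=1
  size 2 → [1,2]=1  [2,4]=2  [3,4]=1
  size 3 → [0,1,2]=1  [1,2,4]=3  [2,3,4]=3
  first=0(p) contributes 6
  first=3(u) contributes 4
|[w]| = 10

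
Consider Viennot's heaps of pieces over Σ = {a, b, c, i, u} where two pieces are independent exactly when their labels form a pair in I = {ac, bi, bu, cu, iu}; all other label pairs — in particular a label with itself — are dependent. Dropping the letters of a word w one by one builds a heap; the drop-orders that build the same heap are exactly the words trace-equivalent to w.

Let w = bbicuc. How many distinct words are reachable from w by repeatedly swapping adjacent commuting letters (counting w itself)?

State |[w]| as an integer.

18

0(b) covers ∅
1(b) covers 0:b
2(i) covers ∅
3(c) covers 1:b, 2:i
4(u) covers ∅
5(c) covers 3:c
floor of heap: 0:b, 2:i, 4:u
completions by unplaced set U, small U first (add the entries for U minus each lowest piece of U):
  |U|=1: {4}:1  {5}:1
  |U|=2: {3,5}:1  {4,5}:2
  |U|=3: {1,3,5}:1  {2,3,5}:1  {3,4,5}:3
  |U|=4: {0,1,3,5}:1  {1,2,3,5}:2  {1,3,4,5}:4  {2,3,4,5}:4
  start at 0(b): 10
  start at 2(i): 5
  start at 4(u): 3
sum over floor = 18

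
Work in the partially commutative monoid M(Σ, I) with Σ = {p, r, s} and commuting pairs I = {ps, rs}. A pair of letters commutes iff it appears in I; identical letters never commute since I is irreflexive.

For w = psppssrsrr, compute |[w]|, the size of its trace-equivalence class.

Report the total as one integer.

#0=p has no predecessor
#1=s has no predecessor
#2=p depends on [0:p]
#3=p depends on [2:p]
#4=s depends on [1:s]
#5=s depends on [4:s]
#6=r depends on [3:p]
#7=s depends on [5:s]
#8=r depends on [6:r]
#9=r depends on [8:r]
sources: [0:p, 1:s]
N(rest) = Σ N(rest − s) over sources s of rest; N(one piece) = 1:
  size 1 → [7]=1  [9]=1
  size 2 → [5,7]=1  [7,9]=2  [8,9]=1
  size 3 → [4,5,7]=1  [5,7,9]=3  [6,8,9]=1  [7,8,9]=3
  size 4 → [1,4,5,7]=1  [3,6,8,9]=1  [4,5,7,9]=4  [5,7,8,9]=6  [6,7,8,9]=4
  size 5 → [1,4,5,7,9]=5  [2,3,6,8,9]=1  [3,6,7,8,9]=5  [4,5,7,8,9]=10  [5,6,7,8,9]=10
  size 6 → [0,2,3,6,8,9]=1  [1,4,5,7,8,9]=15  [2,3,6,7,8,9]=6  [3,5,6,7,8,9]=15  [4,5,6,7,8,9]=20
  size 7 → [0,2,3,6,7,8,9]=7  [1,4,5,6,7,8,9]=35  [2,3,5,6,7,8,9]=21  [3,4,5,6,7,8,9]=35
  size 8 → [0,2,3,5,6,7,8,9]=28  [1,3,4,5,6,7,8,9]=70  [2,3,4,5,6,7,8,9]=56
  first=0(p) contributes 126
  first=1(s) contributes 84
|[w]| = 210

210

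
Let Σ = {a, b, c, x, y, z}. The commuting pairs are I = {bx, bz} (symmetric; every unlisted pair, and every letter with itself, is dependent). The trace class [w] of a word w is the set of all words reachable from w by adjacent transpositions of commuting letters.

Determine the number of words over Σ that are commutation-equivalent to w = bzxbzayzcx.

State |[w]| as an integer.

10

drop 0:b onto floor
drop 1:z onto floor
drop 2:x onto {1:z}
drop 3:b onto {0:b}
drop 4:z onto {2:x}
drop 5:a onto {3:b, 4:z}
drop 6:y onto {5:a}
drop 7:z onto {6:y}
drop 8:c onto {7:z}
drop 9:x onto {8:c}
ground layer = {0:b, 1:z}
drop-orders for the pieces not yet dropped (sum over which currently-grounded one goes next):
  1 to go: {9} 1
  2 to go: {8,9} 1
  3 to go: {7,8,9} 1
  4 to go: {6,7,8,9} 1
  5 to go: {5,6,7,8,9} 1
  6 to go: {3,5,6,7,8,9} 1  {4,5,6,7,8,9} 1
  7 to go: {0,3,5,6,7,8,9} 1  {2,4,5,6,7,8,9} 1  {3,4,5,6,7,8,9} 2
  8 to go: {0,3,4,5,6,7,8,9} 3  {1,2,4,5,6,7,8,9} 1  {2,3,4,5,6,7,8,9} 3
  if 0:b drops first: 4 orders
  if 1:z drops first: 6 orders
heap linearizations: 10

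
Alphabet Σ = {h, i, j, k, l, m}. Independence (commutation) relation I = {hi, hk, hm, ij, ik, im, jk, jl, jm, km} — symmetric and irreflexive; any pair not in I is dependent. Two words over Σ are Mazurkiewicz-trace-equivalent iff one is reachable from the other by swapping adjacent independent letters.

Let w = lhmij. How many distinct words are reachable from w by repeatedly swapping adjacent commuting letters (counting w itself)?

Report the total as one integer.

12

#0=l has no predecessor
#1=h depends on [0:l]
#2=m depends on [0:l]
#3=i depends on [0:l]
#4=j depends on [1:h]
sources: [0:l]
N(rest) = Σ N(rest − s) over sources s of rest; N(one piece) = 1:
  size 1 → [2]=1  [3]=1  [4]=1
  size 2 → [1,4]=1  [2,3]=2  [2,4]=2  [3,4]=2
  size 3 → [1,2,4]=3  [1,3,4]=3  [2,3,4]=6
  first=0(l) contributes 12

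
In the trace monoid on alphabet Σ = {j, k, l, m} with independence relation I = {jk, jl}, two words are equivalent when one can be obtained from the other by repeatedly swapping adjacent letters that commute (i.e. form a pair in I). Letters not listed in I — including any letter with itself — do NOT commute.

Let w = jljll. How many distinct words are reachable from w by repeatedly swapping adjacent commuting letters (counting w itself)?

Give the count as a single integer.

10

0(j) covers ∅
1(l) covers ∅
2(j) covers 0:j
3(l) covers 1:l
4(l) covers 3:l
floor of heap: 0:j, 1:l
completions by unplaced set U, small U first (add the entries for U minus each lowest piece of U):
  |U|=1: {2}:1  {4}:1
  |U|=2: {0,2}:1  {2,4}:2  {3,4}:1
  |U|=3: {0,2,4}:3  {1,3,4}:1  {2,3,4}:3
  start at 0(j): 4
  start at 1(l): 6
sum over floor = 10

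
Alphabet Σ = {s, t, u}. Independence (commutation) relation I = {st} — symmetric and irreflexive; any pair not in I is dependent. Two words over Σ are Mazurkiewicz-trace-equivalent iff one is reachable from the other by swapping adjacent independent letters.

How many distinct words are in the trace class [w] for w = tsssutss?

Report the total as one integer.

12

0(t) covers ∅
1(s) covers ∅
2(s) covers 1:s
3(s) covers 2:s
4(u) covers 0:t, 3:s
5(t) covers 4:u
6(s) covers 4:u
7(s) covers 6:s
floor of heap: 0:t, 1:s
completions by unplaced set U, small U first (add the entries for U minus each lowest piece of U):
  |U|=1: {5}:1  {7}:1
  |U|=2: {5,7}:2  {6,7}:1
  |U|=3: {5,6,7}:3
  |U|=4: {4,5,6,7}:3
  |U|=5: {0,4,5,6,7}:3  {3,4,5,6,7}:3
  |U|=6: {0,3,4,5,6,7}:6  {2,3,4,5,6,7}:3
  start at 0(t): 3
  start at 1(s): 9
sum over floor = 12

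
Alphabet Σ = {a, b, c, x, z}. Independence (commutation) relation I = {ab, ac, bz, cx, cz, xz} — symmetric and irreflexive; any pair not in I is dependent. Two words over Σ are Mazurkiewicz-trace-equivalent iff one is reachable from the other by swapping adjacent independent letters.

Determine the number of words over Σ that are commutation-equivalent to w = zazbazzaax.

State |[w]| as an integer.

9

#0=z has no predecessor
#1=a depends on [0:z]
#2=z depends on [1:a]
#3=b has no predecessor
#4=a depends on [2:z]
#5=z depends on [4:a]
#6=z depends on [5:z]
#7=a depends on [6:z]
#8=a depends on [7:a]
#9=x depends on [3:b, 8:a]
sources: [0:z, 3:b]
N(rest) = Σ N(rest − s) over sources s of rest; N(one piece) = 1:
  size 1 → [9]=1
  size 2 → [3,9]=1  [8,9]=1
  size 3 → [3,8,9]=2  [7,8,9]=1
  size 4 → [3,7,8,9]=3  [6,7,8,9]=1
  size 5 → [3,6,7,8,9]=4  [5,6,7,8,9]=1
  size 6 → [3,5,6,7,8,9]=5  [4,5,6,7,8,9]=1
  size 7 → [2,4,5,6,7,8,9]=1  [3,4,5,6,7,8,9]=6
  size 8 → [1,2,4,5,6,7,8,9]=1  [2,3,4,5,6,7,8,9]=7
  first=0(z) contributes 8
  first=3(b) contributes 1
|[w]| = 9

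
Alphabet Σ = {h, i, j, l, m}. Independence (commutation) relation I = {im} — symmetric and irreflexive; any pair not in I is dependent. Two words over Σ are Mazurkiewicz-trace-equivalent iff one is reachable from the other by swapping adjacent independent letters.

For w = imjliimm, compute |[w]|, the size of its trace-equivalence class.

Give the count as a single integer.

12

#0=i has no predecessor
#1=m has no predecessor
#2=j depends on [0:i, 1:m]
#3=l depends on [2:j]
#4=i depends on [3:l]
#5=i depends on [4:i]
#6=m depends on [3:l]
#7=m depends on [6:m]
sources: [0:i, 1:m]
N(rest) = Σ N(rest − s) over sources s of rest; N(one piece) = 1:
  size 1 → [5]=1  [7]=1
  size 2 → [4,5]=1  [5,7]=2  [6,7]=1
  size 3 → [4,5,7]=3  [5,6,7]=3
  size 4 → [4,5,6,7]=6
  size 5 → [3,4,5,6,7]=6
  size 6 → [2,3,4,5,6,7]=6
  first=0(i) contributes 6
  first=1(m) contributes 6
|[w]| = 12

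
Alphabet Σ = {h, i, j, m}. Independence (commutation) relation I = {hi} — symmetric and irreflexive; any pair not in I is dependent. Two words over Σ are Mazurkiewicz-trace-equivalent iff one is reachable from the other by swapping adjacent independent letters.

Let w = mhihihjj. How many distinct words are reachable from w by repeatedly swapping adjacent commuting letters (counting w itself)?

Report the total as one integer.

piece 0:m — minimal
piece 1:h rests on {0:m}
piece 2:i rests on {0:m}
piece 3:h rests on {1:h}
piece 4:i rests on {2:i}
piece 5:h rests on {3:h}
piece 6:j rests on {4:i, 5:h}
piece 7:j rests on {6:j}
minimal pieces: {0:m}
ways to finish when only these pieces remain (= sum over removing one remaining piece with nothing left below it):
  1 left: {7}→1
  2 left: {6,7}→1
  3 left: {4,6,7}→1  {5,6,7}→1
  4 left: {2,4,6,7}→1  {3,5,6,7}→1  {4,5,6,7}→2
  5 left: {1,3,5,6,7}→1  {2,4,5,6,7}→3  {3,4,5,6,7}→3
  6 left: {1,3,4,5,6,7}→4  {2,3,4,5,6,7}→6
  placing 0:m first → 10 extensions

10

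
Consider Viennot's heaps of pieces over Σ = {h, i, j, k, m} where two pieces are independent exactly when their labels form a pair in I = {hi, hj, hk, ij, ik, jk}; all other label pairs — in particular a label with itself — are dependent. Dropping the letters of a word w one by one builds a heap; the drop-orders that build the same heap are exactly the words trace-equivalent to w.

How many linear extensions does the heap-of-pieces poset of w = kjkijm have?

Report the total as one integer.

30

#0=k has no predecessor
#1=j has no predecessor
#2=k depends on [0:k]
#3=i has no predecessor
#4=j depends on [1:j]
#5=m depends on [2:k, 3:i, 4:j]
sources: [0:k, 1:j, 3:i]
N(rest) = Σ N(rest − s) over sources s of rest; N(one piece) = 1:
  size 1 → [5]=1
  size 2 → [2,5]=1  [3,5]=1  [4,5]=1
  size 3 → [0,2,5]=1  [1,4,5]=1  [2,3,5]=2  [2,4,5]=2  [3,4,5]=2
  size 4 → [0,2,3,5]=3  [0,2,4,5]=3  [1,2,4,5]=3  [1,3,4,5]=3  [2,3,4,5]=6
  first=0(k) contributes 12
  first=1(j) contributes 12
  first=3(i) contributes 6
|[w]| = 30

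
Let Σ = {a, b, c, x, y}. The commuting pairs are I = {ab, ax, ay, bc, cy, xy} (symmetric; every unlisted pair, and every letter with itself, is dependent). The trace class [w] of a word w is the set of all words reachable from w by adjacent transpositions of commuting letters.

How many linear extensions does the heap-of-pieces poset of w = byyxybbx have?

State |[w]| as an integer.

piece 0:b — minimal
piece 1:y rests on {0:b}
piece 2:y rests on {1:y}
piece 3:x rests on {0:b}
piece 4:y rests on {2:y}
piece 5:b rests on {3:x, 4:y}
piece 6:b rests on {5:b}
piece 7:x rests on {6:b}
minimal pieces: {0:b}
ways to finish when only these pieces remain (= sum over removing one remaining piece with nothing left below it):
  1 left: {7}→1
  2 left: {6,7}→1
  3 left: {5,6,7}→1
  4 left: {3,5,6,7}→1  {4,5,6,7}→1
  5 left: {2,4,5,6,7}→1  {3,4,5,6,7}→2
  6 left: {1,2,4,5,6,7}→1  {2,3,4,5,6,7}→3
  placing 0:b first → 4 extensions

4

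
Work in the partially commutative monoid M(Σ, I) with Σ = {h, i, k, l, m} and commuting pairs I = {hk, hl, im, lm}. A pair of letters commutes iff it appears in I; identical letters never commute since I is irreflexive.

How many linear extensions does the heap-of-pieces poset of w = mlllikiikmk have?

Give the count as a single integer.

0(m) covers ∅
1(l) covers ∅
2(l) covers 1:l
3(l) covers 2:l
4(i) covers 3:l
5(k) covers 0:m, 4:i
6(i) covers 5:k
7(i) covers 6:i
8(k) covers 7:i
9(m) covers 8:k
10(k) covers 9:m
floor of heap: 0:m, 1:l
completions by unplaced set U, small U first (add the entries for U minus each lowest piece of U):
  |U|=1: {10}:1
  |U|=2: {9,10}:1
  |U|=3: {8,9,10}:1
  |U|=4: {7,8,9,10}:1
  |U|=5: {6,7,8,9,10}:1
  |U|=6: {5,6,7,8,9,10}:1
  |U|=7: {0,5,6,7,8,9,10}:1  {4,5,6,7,8,9,10}:1
  |U|=8: {0,4,5,6,7,8,9,10}:2  {3,4,5,6,7,8,9,10}:1
  |U|=9: {0,3,4,5,6,7,8,9,10}:3  {2,3,4,5,6,7,8,9,10}:1
  start at 0(m): 1
  start at 1(l): 4
sum over floor = 5

5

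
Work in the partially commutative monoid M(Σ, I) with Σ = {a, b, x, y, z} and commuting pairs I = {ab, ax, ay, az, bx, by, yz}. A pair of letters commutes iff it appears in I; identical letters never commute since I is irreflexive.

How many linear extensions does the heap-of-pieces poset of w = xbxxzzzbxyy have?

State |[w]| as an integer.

16

0(x) covers ∅
1(b) covers ∅
2(x) covers 0:x
3(x) covers 2:x
4(z) covers 1:b, 3:x
5(z) covers 4:z
6(z) covers 5:z
7(b) covers 6:z
8(x) covers 6:z
9(y) covers 8:x
10(y) covers 9:y
floor of heap: 0:x, 1:b
completions by unplaced set U, small U first (add the entries for U minus each lowest piece of U):
  |U|=1: {7}:1  {10}:1
  |U|=2: {7,10}:2  {9,10}:1
  |U|=3: {7,9,10}:3  {8,9,10}:1
  |U|=4: {7,8,9,10}:4
  |U|=5: {6,7,8,9,10}:4
  |U|=6: {5,6,7,8,9,10}:4
  |U|=7: {4,5,6,7,8,9,10}:4
  |U|=8: {1,4,5,6,7,8,9,10}:4  {3,4,5,6,7,8,9,10}:4
  |U|=9: {1,3,4,5,6,7,8,9,10}:8  {2,3,4,5,6,7,8,9,10}:4
  start at 0(x): 12
  start at 1(b): 4
sum over floor = 16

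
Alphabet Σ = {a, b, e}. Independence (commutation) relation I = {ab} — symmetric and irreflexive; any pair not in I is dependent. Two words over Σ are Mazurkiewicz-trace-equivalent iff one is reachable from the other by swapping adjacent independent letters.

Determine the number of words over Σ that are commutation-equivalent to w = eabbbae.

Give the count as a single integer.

10

#0=e has no predecessor
#1=a depends on [0:e]
#2=b depends on [0:e]
#3=b depends on [2:b]
#4=b depends on [3:b]
#5=a depends on [1:a]
#6=e depends on [4:b, 5:a]
sources: [0:e]
N(rest) = Σ N(rest − s) over sources s of rest; N(one piece) = 1:
  size 1 → [6]=1
  size 2 → [4,6]=1  [5,6]=1
  size 3 → [1,5,6]=1  [3,4,6]=1  [4,5,6]=2
  size 4 → [1,4,5,6]=3  [2,3,4,6]=1  [3,4,5,6]=3
  size 5 → [1,3,4,5,6]=6  [2,3,4,5,6]=4
  first=0(e) contributes 10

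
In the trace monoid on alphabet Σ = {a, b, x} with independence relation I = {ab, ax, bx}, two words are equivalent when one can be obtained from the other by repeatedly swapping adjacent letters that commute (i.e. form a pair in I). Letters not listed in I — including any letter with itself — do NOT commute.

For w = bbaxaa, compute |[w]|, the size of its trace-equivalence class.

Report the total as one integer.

0(b) covers ∅
1(b) covers 0:b
2(a) covers ∅
3(x) covers ∅
4(a) covers 2:a
5(a) covers 4:a
floor of heap: 0:b, 2:a, 3:x
completions by unplaced set U, small U first (add the entries for U minus each lowest piece of U):
  |U|=1: {1}:1  {3}:1  {5}:1
  |U|=2: {0,1}:1  {1,3}:2  {1,5}:2  {3,5}:2  {4,5}:1
  |U|=3: {0,1,3}:3  {0,1,5}:3  {1,3,5}:6  {1,4,5}:3  {2,4,5}:1  {3,4,5}:3
  |U|=4: {0,1,3,5}:12  {0,1,4,5}:6  {1,2,4,5}:4  {1,3,4,5}:12  {2,3,4,5}:4
  start at 0(b): 20
  start at 2(a): 30
  start at 3(x): 10
sum over floor = 60

60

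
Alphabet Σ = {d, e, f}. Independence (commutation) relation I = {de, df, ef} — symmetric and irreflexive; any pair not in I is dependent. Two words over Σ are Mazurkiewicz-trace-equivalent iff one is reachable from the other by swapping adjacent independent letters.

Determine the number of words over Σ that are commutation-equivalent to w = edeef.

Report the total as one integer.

#0=e has no predecessor
#1=d has no predecessor
#2=e depends on [0:e]
#3=e depends on [2:e]
#4=f has no predecessor
sources: [0:e, 1:d, 4:f]
N(rest) = Σ N(rest − s) over sources s of rest; N(one piece) = 1:
  size 1 → [1]=1  [3]=1  [4]=1
  size 2 → [1,3]=2  [1,4]=2  [2,3]=1  [3,4]=2
  size 3 → [0,2,3]=1  [1,2,3]=3  [1,3,4]=6  [2,3,4]=3
  first=0(e) contributes 12
  first=1(d) contributes 4
  first=4(f) contributes 4
|[w]| = 20

20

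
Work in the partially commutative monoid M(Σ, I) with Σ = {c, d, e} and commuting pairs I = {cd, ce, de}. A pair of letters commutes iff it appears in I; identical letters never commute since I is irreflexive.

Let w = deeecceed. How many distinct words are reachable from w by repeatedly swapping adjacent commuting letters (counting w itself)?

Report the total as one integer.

0(d) covers ∅
1(e) covers ∅
2(e) covers 1:e
3(e) covers 2:e
4(c) covers ∅
5(c) covers 4:c
6(e) covers 3:e
7(e) covers 6:e
8(d) covers 0:d
floor of heap: 0:d, 1:e, 4:c
completions by unplaced set U, small U first (add the entries for U minus each lowest piece of U):
  |U|=1: {5}:1  {7}:1  {8}:1
  |U|=2: {0,8}:1  {4,5}:1  {5,7}:2  {5,8}:2  {6,7}:1  {7,8}:2
  |U|=3: {0,5,8}:3  {0,7,8}:3  {3,6,7}:1  {4,5,7}:3  {4,5,8}:3  {5,6,7}:3  {5,7,8}:6  {6,7,8}:3
  |U|=4: {0,4,5,8}:6  {0,5,7,8}:12  {0,6,7,8}:6  {2,3,6,7}:1  {3,5,6,7}:4  {3,6,7,8}:4  {4,5,6,7}:6  {4,5,7,8}:12  {5,6,7,8}:12
  |U|=5: {0,3,6,7,8}:10  {0,4,5,7,8}:30  {0,5,6,7,8}:30  {1,2,3,6,7}:1  {2,3,5,6,7}:5  {2,3,6,7,8}:5  {3,4,5,6,7}:10  {3,5,6,7,8}:20  {4,5,6,7,8}:30
  |U|=6: {0,2,3,6,7,8}:15  {0,3,5,6,7,8}:60  {0,4,5,6,7,8}:90  {1,2,3,5,6,7}:6  {1,2,3,6,7,8}:6  {2,3,4,5,6,7}:15  {2,3,5,6,7,8}:30  {3,4,5,6,7,8}:60
  |U|=7: {0,1,2,3,6,7,8}:21  {0,2,3,5,6,7,8}:105  {0,3,4,5,6,7,8}:210  {1,2,3,4,5,6,7}:21  {1,2,3,5,6,7,8}:42  {2,3,4,5,6,7,8}:105
  start at 0(d): 168
  start at 1(e): 420
  start at 4(c): 168
sum over floor = 756

756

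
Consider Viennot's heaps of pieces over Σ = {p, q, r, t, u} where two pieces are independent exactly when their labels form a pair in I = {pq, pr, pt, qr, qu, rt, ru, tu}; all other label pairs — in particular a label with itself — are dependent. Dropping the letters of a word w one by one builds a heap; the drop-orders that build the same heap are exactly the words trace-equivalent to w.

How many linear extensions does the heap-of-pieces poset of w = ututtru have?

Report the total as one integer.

140

piece 0:u — minimal
piece 1:t — minimal
piece 2:u rests on {0:u}
piece 3:t rests on {1:t}
piece 4:t rests on {3:t}
piece 5:r — minimal
piece 6:u rests on {2:u}
minimal pieces: {0:u, 1:t, 5:r}
ways to finish when only these pieces remain (= sum over removing one remaining piece with nothing left below it):
  1 left: {4}→1  {5}→1  {6}→1
  2 left: {2,6}→1  {3,4}→1  {4,5}→2  {4,6}→2  {5,6}→2
  3 left: {0,2,6}→1  {1,3,4}→1  {2,4,6}→3  {2,5,6}→3  {3,4,5}→3  {3,4,6}→3  {4,5,6}→6
  4 left: {0,2,4,6}→4  {0,2,5,6}→4  {1,3,4,5}→4  {1,3,4,6}→4  {2,3,4,6}→6  {2,4,5,6}→12  {3,4,5,6}→12
  5 left: {0,2,3,4,6}→10  {0,2,4,5,6}→20  {1,2,3,4,6}→10  {1,3,4,5,6}→20  {2,3,4,5,6}→30
  placing 0:u first → 60 extensions
  placing 1:t first → 60 extensions
  placing 5:r first → 20 extensions
total linear extensions = 140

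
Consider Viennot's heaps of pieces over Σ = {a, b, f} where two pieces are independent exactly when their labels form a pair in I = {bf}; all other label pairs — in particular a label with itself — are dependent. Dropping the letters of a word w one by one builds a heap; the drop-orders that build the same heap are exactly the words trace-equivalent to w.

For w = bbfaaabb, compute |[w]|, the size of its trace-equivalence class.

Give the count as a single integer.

3

0(b) covers ∅
1(b) covers 0:b
2(f) covers ∅
3(a) covers 1:b, 2:f
4(a) covers 3:a
5(a) covers 4:a
6(b) covers 5:a
7(b) covers 6:b
floor of heap: 0:b, 2:f
completions by unplaced set U, small U first (add the entries for U minus each lowest piece of U):
  |U|=1: {7}:1
  |U|=2: {6,7}:1
  |U|=3: {5,6,7}:1
  |U|=4: {4,5,6,7}:1
  |U|=5: {3,4,5,6,7}:1
  |U|=6: {1,3,4,5,6,7}:1  {2,3,4,5,6,7}:1
  start at 0(b): 2
  start at 2(f): 1
sum over floor = 3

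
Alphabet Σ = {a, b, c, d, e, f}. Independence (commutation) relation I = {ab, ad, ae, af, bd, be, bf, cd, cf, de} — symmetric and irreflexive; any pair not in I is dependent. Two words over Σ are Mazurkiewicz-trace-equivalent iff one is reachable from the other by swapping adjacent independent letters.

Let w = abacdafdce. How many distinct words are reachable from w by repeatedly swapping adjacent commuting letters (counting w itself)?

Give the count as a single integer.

0(a) covers ∅
1(b) covers ∅
2(a) covers 0:a
3(c) covers 1:b, 2:a
4(d) covers ∅
5(a) covers 3:c
6(f) covers 4:d
7(d) covers 6:f
8(c) covers 5:a
9(e) covers 6:f, 8:c
floor of heap: 0:a, 1:b, 4:d
completions by unplaced set U, small U first (add the entries for U minus each lowest piece of U):
  |U|=1: {7}:1  {9}:1
  |U|=2: {7,9}:2  {8,9}:1
  |U|=3: {5,8,9}:1  {6,7,9}:2  {7,8,9}:3
  |U|=4: {3,5,8,9}:1  {4,6,7,9}:2  {5,7,8,9}:4  {6,7,8,9}:5
  |U|=5: {1,3,5,8,9}:1  {2,3,5,8,9}:1  {3,5,7,8,9}:5  {4,6,7,8,9}:7  {5,6,7,8,9}:9
  |U|=6: {0,2,3,5,8,9}:1  {1,2,3,5,8,9}:2  {1,3,5,7,8,9}:6  {2,3,5,7,8,9}:6  {3,5,6,7,8,9}:14  {4,5,6,7,8,9}:16
  |U|=7: {0,1,2,3,5,8,9}:3  {0,2,3,5,7,8,9}:7  {1,2,3,5,7,8,9}:14  {1,3,5,6,7,8,9}:20  {2,3,5,6,7,8,9}:20  {3,4,5,6,7,8,9}:30
  |U|=8: {0,1,2,3,5,7,8,9}:24  {0,2,3,5,6,7,8,9}:27  {1,2,3,5,6,7,8,9}:54  {1,3,4,5,6,7,8,9}:50  {2,3,4,5,6,7,8,9}:50
  start at 0(a): 154
  start at 1(b): 77
  start at 4(d): 105
sum over floor = 336

336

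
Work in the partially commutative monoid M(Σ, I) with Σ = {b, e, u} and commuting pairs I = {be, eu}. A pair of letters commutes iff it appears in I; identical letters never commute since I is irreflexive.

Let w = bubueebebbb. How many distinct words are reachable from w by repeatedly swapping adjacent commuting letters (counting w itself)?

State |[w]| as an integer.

165

drop 0:b onto floor
drop 1:u onto {0:b}
drop 2:b onto {1:u}
drop 3:u onto {2:b}
drop 4:e onto floor
drop 5:e onto {4:e}
drop 6:b onto {3:u}
drop 7:e onto {5:e}
drop 8:b onto {6:b}
drop 9:b onto {8:b}
drop 10:b onto {9:b}
ground layer = {0:b, 4:e}
drop-orders for the pieces not yet dropped (sum over which currently-grounded one goes next):
  1 to go: {7} 1  {10} 1
  2 to go: {5,7} 1  {7,10} 2  {9,10} 1
  3 to go: {4,5,7} 1  {5,7,10} 3  {7,9,10} 3  {8,9,10} 1
  4 to go: {4,5,7,10} 4  {5,7,9,10} 6  {6,8,9,10} 1  {7,8,9,10} 4
  5 to go: {3,6,8,9,10} 1  {4,5,7,9,10} 10  {5,7,8,9,10} 10  {6,7,8,9,10} 5
  6 to go: {2,3,6,8,9,10} 1  {3,6,7,8,9,10} 6  {4,5,7,8,9,10} 20  {5,6,7,8,9,10} 15
  7 to go: {1,2,3,6,8,9,10} 1  {2,3,6,7,8,9,10} 7  {3,5,6,7,8,9,10} 21  {4,5,6,7,8,9,10} 35
  8 to go: {0,1,2,3,6,8,9,10} 1  {1,2,3,6,7,8,9,10} 8  {2,3,5,6,7,8,9,10} 28  {3,4,5,6,7,8,9,10} 56
  9 to go: {0,1,2,3,6,7,8,9,10} 9  {1,2,3,5,6,7,8,9,10} 36  {2,3,4,5,6,7,8,9,10} 84
  if 0:b drops first: 120 orders
  if 4:e drops first: 45 orders
heap linearizations: 165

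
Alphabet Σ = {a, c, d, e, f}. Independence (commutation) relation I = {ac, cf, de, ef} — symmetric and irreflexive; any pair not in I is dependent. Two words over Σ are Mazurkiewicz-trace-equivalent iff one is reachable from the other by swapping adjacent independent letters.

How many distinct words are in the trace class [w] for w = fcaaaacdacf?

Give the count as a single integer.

drop 0:f onto floor
drop 1:c onto floor
drop 2:a onto {0:f}
drop 3:a onto {2:a}
drop 4:a onto {3:a}
drop 5:a onto {4:a}
drop 6:c onto {1:c}
drop 7:d onto {5:a, 6:c}
drop 8:a onto {7:d}
drop 9:c onto {7:d}
drop 10:f onto {8:a}
ground layer = {0:f, 1:c}
drop-orders for the pieces not yet dropped (sum over which currently-grounded one goes next):
  1 to go: {9} 1  {10} 1
  2 to go: {8,10} 1  {9,10} 2
  3 to go: {8,9,10} 3
  4 to go: {7,8,9,10} 3
  5 to go: {5,7,8,9,10} 3  {6,7,8,9,10} 3
  6 to go: {1,6,7,8,9,10} 3  {4,5,7,8,9,10} 3  {5,6,7,8,9,10} 6
  7 to go: {1,5,6,7,8,9,10} 9  {3,4,5,7,8,9,10} 3  {4,5,6,7,8,9,10} 9
  8 to go: {1,4,5,6,7,8,9,10} 18  {2,3,4,5,7,8,9,10} 3  {3,4,5,6,7,8,9,10} 12
  9 to go: {0,2,3,4,5,7,8,9,10} 3  {1,3,4,5,6,7,8,9,10} 30  {2,3,4,5,6,7,8,9,10} 15
  if 0:f drops first: 45 orders
  if 1:c drops first: 18 orders
heap linearizations: 63

63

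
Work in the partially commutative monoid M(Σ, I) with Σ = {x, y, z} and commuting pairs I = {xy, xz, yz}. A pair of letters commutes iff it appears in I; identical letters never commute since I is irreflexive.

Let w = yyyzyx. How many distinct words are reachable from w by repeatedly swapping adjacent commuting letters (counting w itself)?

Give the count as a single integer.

#0=y has no predecessor
#1=y depends on [0:y]
#2=y depends on [1:y]
#3=z has no predecessor
#4=y depends on [2:y]
#5=x has no predecessor
sources: [0:y, 3:z, 5:x]
N(rest) = Σ N(rest − s) over sources s of rest; N(one piece) = 1:
  size 1 → [3]=1  [4]=1  [5]=1
  size 2 → [2,4]=1  [3,4]=2  [3,5]=2  [4,5]=2
  size 3 → [1,2,4]=1  [2,3,4]=3  [2,4,5]=3  [3,4,5]=6
  size 4 → [0,1,2,4]=1  [1,2,3,4]=4  [1,2,4,5]=4  [2,3,4,5]=12
  first=0(y) contributes 20
  first=3(z) contributes 5
  first=5(x) contributes 5
|[w]| = 30

30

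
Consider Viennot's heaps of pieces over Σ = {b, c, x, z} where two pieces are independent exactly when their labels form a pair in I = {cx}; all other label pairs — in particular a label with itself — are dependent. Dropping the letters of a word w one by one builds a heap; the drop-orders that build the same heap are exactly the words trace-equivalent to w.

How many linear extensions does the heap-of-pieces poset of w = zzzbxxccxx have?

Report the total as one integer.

0(z) covers ∅
1(z) covers 0:z
2(z) covers 1:z
3(b) covers 2:z
4(x) covers 3:b
5(x) covers 4:x
6(c) covers 3:b
7(c) covers 6:c
8(x) covers 5:x
9(x) covers 8:x
floor of heap: 0:z
completions by unplaced set U, small U first (add the entries for U minus each lowest piece of U):
  |U|=1: {7}:1  {9}:1
  |U|=2: {6,7}:1  {7,9}:2  {8,9}:1
  |U|=3: {5,8,9}:1  {6,7,9}:3  {7,8,9}:3
  |U|=4: {4,5,8,9}:1  {5,7,8,9}:4  {6,7,8,9}:6
  |U|=5: {4,5,7,8,9}:5  {5,6,7,8,9}:10
  |U|=6: {4,5,6,7,8,9}:15
  |U|=7: {3,4,5,6,7,8,9}:15
  |U|=8: {2,3,4,5,6,7,8,9}:15
  start at 0(z): 15

15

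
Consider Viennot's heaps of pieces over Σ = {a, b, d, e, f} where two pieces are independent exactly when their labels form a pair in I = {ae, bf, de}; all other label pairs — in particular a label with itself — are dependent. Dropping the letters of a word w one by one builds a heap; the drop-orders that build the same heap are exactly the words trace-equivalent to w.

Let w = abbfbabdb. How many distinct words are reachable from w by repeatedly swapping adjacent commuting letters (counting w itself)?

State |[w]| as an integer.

0(a) covers ∅
1(b) covers 0:a
2(b) covers 1:b
3(f) covers 0:a
4(b) covers 2:b
5(a) covers 3:f, 4:b
6(b) covers 5:a
7(d) covers 6:b
8(b) covers 7:d
floor of heap: 0:a
completions by unplaced set U, small U first (add the entries for U minus each lowest piece of U):
  |U|=1: {8}:1
  |U|=2: {7,8}:1
  |U|=3: {6,7,8}:1
  |U|=4: {5,6,7,8}:1
  |U|=5: {3,5,6,7,8}:1  {4,5,6,7,8}:1
  |U|=6: {2,4,5,6,7,8}:1  {3,4,5,6,7,8}:2
  |U|=7: {1,2,4,5,6,7,8}:1  {2,3,4,5,6,7,8}:3
  start at 0(a): 4

4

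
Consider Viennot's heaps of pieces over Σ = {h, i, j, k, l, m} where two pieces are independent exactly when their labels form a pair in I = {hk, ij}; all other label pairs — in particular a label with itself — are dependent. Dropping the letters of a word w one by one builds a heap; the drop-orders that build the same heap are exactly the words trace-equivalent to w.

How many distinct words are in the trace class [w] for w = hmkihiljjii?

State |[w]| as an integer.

6

drop 0:h onto floor
drop 1:m onto {0:h}
drop 2:k onto {1:m}
drop 3:i onto {2:k}
drop 4:h onto {3:i}
drop 5:i onto {4:h}
drop 6:l onto {5:i}
drop 7:j onto {6:l}
drop 8:j onto {7:j}
drop 9:i onto {6:l}
drop 10:i onto {9:i}
ground layer = {0:h}
drop-orders for the pieces not yet dropped (sum over which currently-grounded one goes next):
  1 to go: {8} 1  {10} 1
  2 to go: {7,8} 1  {8,10} 2  {9,10} 1
  3 to go: {7,8,10} 3  {8,9,10} 3
  4 to go: {7,8,9,10} 6
  5 to go: {6,7,8,9,10} 6
  6 to go: {5,6,7,8,9,10} 6
  7 to go: {4,5,6,7,8,9,10} 6
  8 to go: {3,4,5,6,7,8,9,10} 6
  9 to go: {2,3,4,5,6,7,8,9,10} 6
  if 0:h drops first: 6 orders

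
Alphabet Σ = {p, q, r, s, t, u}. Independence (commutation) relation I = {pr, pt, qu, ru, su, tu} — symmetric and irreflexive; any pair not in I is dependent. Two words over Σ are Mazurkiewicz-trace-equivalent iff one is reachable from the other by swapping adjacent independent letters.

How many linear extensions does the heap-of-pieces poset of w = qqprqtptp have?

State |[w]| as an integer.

12

piece 0:q — minimal
piece 1:q rests on {0:q}
piece 2:p rests on {1:q}
piece 3:r rests on {1:q}
piece 4:q rests on {2:p, 3:r}
piece 5:t rests on {4:q}
piece 6:p rests on {4:q}
piece 7:t rests on {5:t}
piece 8:p rests on {6:p}
minimal pieces: {0:q}
ways to finish when only these pieces remain (= sum over removing one remaining piece with nothing left below it):
  1 left: {7}→1  {8}→1
  2 left: {5,7}→1  {6,8}→1  {7,8}→2
  3 left: {5,7,8}→3  {6,7,8}→3
  4 left: {5,6,7,8}→6
  5 left: {4,5,6,7,8}→6
  6 left: {2,4,5,6,7,8}→6  {3,4,5,6,7,8}→6
  7 left: {2,3,4,5,6,7,8}→12
  placing 0:q first → 12 extensions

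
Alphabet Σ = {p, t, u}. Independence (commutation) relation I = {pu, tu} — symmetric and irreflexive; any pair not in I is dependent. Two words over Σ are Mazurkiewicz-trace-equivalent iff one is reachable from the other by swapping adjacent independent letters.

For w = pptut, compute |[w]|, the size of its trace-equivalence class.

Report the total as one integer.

drop 0:p onto floor
drop 1:p onto {0:p}
drop 2:t onto {1:p}
drop 3:u onto floor
drop 4:t onto {2:t}
ground layer = {0:p, 3:u}
drop-orders for the pieces not yet dropped (sum over which currently-grounded one goes next):
  1 to go: {3} 1  {4} 1
  2 to go: {2,4} 1  {3,4} 2
  3 to go: {1,2,4} 1  {2,3,4} 3
  if 0:p drops first: 4 orders
  if 3:u drops first: 1 orders
heap linearizations: 5

5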